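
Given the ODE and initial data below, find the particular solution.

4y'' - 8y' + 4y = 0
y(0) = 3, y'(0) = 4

General solution: y = (C₁ + C₂x)e^x
Repeated root r = 1
Applying ICs: C₁ = 3, C₂ = 1
Particular solution: y = (3 + x)e^x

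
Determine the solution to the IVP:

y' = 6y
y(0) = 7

General solution: y = Ce^(6x)
Applying IC y(0) = 7:
Particular solution: y = 7e^(6x)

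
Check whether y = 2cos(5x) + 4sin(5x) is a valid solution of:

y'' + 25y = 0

Verification:
y'' = -50cos(5x) - 100sin(5x)
y'' + 25y = 0 ✓

Yes, it is a solution.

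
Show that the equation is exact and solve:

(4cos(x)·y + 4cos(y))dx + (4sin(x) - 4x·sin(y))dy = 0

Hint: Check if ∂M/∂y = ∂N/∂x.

Verify exactness: ∂M/∂y = ∂N/∂x ✓
Find F(x,y) such that ∂F/∂x = M, ∂F/∂y = N
Solution: 4sin(x)·y + 4x·cos(y) = C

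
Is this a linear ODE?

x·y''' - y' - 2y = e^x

Yes. Linear (y and its derivatives appear to the first power only, no products of y terms)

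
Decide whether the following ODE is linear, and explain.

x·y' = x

Linear (y and its derivatives appear to the first power only, no products of y terms)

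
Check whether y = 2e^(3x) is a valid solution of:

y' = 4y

Verification:
y = 2e^(3x)
y' = 6e^(3x)
But 4y = 8e^(3x)
y' ≠ 4y — the derivative does not match

No, it is not a solution.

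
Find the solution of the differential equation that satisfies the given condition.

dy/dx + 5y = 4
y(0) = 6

General solution: y = 4/5 + Ce^(-5x)
Applying y(0) = 6: C = 6 - 4/5 = 26/5
Particular solution: y = 4/5 + (26/5)e^(-5x)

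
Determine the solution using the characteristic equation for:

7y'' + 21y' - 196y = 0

Characteristic equation: 7r² + 21r - 196 = 0
Divide by 7: r² + 3r - 28 = 0
Roots: r = 4, -7 (distinct real)
General solution: y = C₁e^(4x) + C₂e^(-7x)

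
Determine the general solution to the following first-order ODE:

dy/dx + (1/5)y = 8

Using integrating factor method:

General solution: y = 40 + Ce^(-x/5)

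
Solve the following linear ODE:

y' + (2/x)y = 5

Using integrating factor method:

General solution: y = (5/3)x + Cx^(-2)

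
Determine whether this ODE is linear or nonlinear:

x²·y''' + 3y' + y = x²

Linear (y and its derivatives appear to the first power only, no products of y terms)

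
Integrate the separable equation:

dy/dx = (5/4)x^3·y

Separating variables and integrating:
ln|y| = 5x^4/16 + C

General solution: y = Ce^(5x^4/16)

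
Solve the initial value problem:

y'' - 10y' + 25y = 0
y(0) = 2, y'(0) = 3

General solution: y = (C₁ + C₂x)e^(5x)
Repeated root r = 5
Applying ICs: C₁ = 2, C₂ = -7
Particular solution: y = (2 - 7x)e^(5x)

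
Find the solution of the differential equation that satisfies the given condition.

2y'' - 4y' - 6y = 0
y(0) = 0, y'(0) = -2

General solution: y = C₁e^(3x) + C₂e^(-x)
Applying ICs: C₁ = -1/2, C₂ = 1/2
Particular solution: y = -(1/2)e^(3x) + (1/2)e^(-x)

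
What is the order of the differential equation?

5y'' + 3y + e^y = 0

The order is 2 (highest derivative is of order 2).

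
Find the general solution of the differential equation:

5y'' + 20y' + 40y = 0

Characteristic equation: 5r² + 20r + 40 = 0
Divide by 5: r² + 4r + 8 = 0
Roots: r = -2 ± 2i (complex conjugates)
General solution: y = e^(-2x)(C₁cos(2x) + C₂sin(2x))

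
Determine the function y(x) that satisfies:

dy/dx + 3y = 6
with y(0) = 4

General solution: y = 2 + Ce^(-3x)
Applying y(0) = 4: C = 4 - 2 = 2
Particular solution: y = 2 + 2e^(-3x)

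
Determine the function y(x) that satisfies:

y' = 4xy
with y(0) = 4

General solution: y = Ce^(2x²)
Applying IC y(0) = 4:
Particular solution: y = 4e^(2x²)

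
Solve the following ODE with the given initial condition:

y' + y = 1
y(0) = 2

General solution: y = 1 + Ce^(-x)
Applying y(0) = 2: C = 2 - 1 = 1
Particular solution: y = 1 + e^(-x)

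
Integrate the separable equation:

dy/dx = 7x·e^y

Separating variables and integrating:
-e^(-y) = 7x²/2 + C

General solution: y = -ln(C - 7x²/2)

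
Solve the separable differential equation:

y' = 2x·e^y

Separating variables and integrating:
-e^(-y) = x² + C

General solution: y = -ln(C - x²)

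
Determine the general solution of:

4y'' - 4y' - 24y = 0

Characteristic equation: 4r² - 4r - 24 = 0
Divide by 4: r² - r - 6 = 0
Roots: r = 3, -2 (distinct real)
General solution: y = C₁e^(3x) + C₂e^(-2x)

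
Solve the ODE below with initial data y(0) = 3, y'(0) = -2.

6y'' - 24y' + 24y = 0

General solution: y = (C₁ + C₂x)e^(2x)
Repeated root r = 2
Applying ICs: C₁ = 3, C₂ = -8
Particular solution: y = (3 - 8x)e^(2x)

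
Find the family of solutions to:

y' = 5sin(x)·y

Separating variables and integrating:
ln|y| = -5cos(x) + C

General solution: y = Ce^(-5cos(x))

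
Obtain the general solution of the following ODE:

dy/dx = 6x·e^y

Separating variables and integrating:
-e^(-y) = 3x² + C

General solution: y = -ln(C - 3x²)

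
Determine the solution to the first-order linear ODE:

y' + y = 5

Using integrating factor method:

General solution: y = 5 + Ce^(-x)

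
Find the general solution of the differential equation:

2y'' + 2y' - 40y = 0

Characteristic equation: 2r² + 2r - 40 = 0
Divide by 2: r² + r - 20 = 0
Roots: r = 4, -5 (distinct real)
General solution: y = C₁e^(4x) + C₂e^(-5x)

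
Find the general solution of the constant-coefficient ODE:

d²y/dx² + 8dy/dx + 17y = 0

Characteristic equation: r² + 8r + 17 = 0
Roots: r = -4 ± i (complex conjugates)
General solution: y = e^(-4x)(C₁cos(x) + C₂sin(x))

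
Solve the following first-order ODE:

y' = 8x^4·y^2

Separating variables and integrating:
-1/y = 8x^5/5 + C

General solution: y^-1 = (-8/5)x^5 + C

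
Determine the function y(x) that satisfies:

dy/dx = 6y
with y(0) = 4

General solution: y = Ce^(6x)
Applying IC y(0) = 4:
Particular solution: y = 4e^(6x)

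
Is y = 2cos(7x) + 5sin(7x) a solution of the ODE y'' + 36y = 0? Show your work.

Verification:
y'' = -98cos(7x) - 245sin(7x)
y'' + 36y ≠ 0 (frequency mismatch: got 49 instead of 36)

No, it is not a solution.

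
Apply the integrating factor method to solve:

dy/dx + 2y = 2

Using integrating factor method:

General solution: y = 1 + Ce^(-2x)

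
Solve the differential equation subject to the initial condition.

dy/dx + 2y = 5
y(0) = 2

General solution: y = 5/2 + Ce^(-2x)
Applying y(0) = 2: C = 2 - 5/2 = -1/2
Particular solution: y = 5/2 - (1/2)e^(-2x)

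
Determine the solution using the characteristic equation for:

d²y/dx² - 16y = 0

Characteristic equation: r² - 16 = 0
Roots: r = 4, -4 (distinct real)
General solution: y = C₁e^(4x) + C₂e^(-4x)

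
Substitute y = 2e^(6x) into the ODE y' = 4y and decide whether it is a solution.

Verification:
y = 2e^(6x)
y' = 12e^(6x)
But 4y = 8e^(6x)
y' ≠ 4y — the derivative does not match

No, it is not a solution.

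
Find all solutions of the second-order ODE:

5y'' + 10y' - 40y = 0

Characteristic equation: 5r² + 10r - 40 = 0
Divide by 5: r² + 2r - 8 = 0
Roots: r = 2, -4 (distinct real)
General solution: y = C₁e^(2x) + C₂e^(-4x)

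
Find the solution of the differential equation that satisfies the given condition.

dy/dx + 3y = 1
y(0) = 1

General solution: y = 1/3 + Ce^(-3x)
Applying y(0) = 1: C = 1 - 1/3 = 2/3
Particular solution: y = 1/3 + (2/3)e^(-3x)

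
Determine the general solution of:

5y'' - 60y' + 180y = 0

Characteristic equation: 5r² - 60r + 180 = 0
Divide by 5: r² - 12r + 36 = 0
Factored: (r - 6)² = 0
Repeated root: r = 6
General solution: y = (C₁ + C₂x)e^(6x)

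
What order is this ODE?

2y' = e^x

The order is 1 (highest derivative is of order 1).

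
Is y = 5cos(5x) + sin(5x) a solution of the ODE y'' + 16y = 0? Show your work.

Verification:
y'' = -125cos(5x) - 25sin(5x)
y'' + 16y ≠ 0 (frequency mismatch: got 25 instead of 16)

No, it is not a solution.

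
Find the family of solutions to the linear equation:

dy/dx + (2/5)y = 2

Using integrating factor method:

General solution: y = 5 + Ce^(-2x/5)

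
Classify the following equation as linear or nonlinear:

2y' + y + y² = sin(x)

Nonlinear (y² term)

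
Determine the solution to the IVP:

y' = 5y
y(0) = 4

General solution: y = Ce^(5x)
Applying IC y(0) = 4:
Particular solution: y = 4e^(5x)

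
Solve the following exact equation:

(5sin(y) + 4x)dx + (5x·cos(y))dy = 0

Verify exactness: ∂M/∂y = ∂N/∂x ✓
Find F(x,y) such that ∂F/∂x = M, ∂F/∂y = N
Solution: 5x·sin(y) + 2x² = C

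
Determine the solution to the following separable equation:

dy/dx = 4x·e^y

Separating variables and integrating:
-e^(-y) = 2x² + C

General solution: y = -ln(C - 2x²)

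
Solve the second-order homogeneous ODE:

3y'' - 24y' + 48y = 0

Characteristic equation: 3r² - 24r + 48 = 0
Divide by 3: r² - 8r + 16 = 0
Factored: (r - 4)² = 0
Repeated root: r = 4
General solution: y = (C₁ + C₂x)e^(4x)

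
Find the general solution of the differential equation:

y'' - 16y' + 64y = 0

Characteristic equation: r² - 16r + 64 = 0
Factored: (r - 8)² = 0
Repeated root: r = 8
General solution: y = (C₁ + C₂x)e^(8x)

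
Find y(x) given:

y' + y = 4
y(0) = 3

General solution: y = 4 + Ce^(-x)
Applying y(0) = 3: C = 3 - 4 = -1
Particular solution: y = 4 - e^(-x)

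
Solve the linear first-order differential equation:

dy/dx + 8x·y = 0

Using integrating factor method:

General solution: y = Ce^(-4x^2)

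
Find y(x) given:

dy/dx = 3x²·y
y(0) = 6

General solution: y = Ce^(x³)
Applying IC y(0) = 6:
Particular solution: y = 6e^(x³)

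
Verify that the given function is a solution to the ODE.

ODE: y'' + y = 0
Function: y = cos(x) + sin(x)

Verification:
y'' = -cos(x) - sin(x)
y'' + y = 0 ✓

Yes, it is a solution.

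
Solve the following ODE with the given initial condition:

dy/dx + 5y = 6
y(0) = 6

General solution: y = 6/5 + Ce^(-5x)
Applying y(0) = 6: C = 6 - 6/5 = 24/5
Particular solution: y = 6/5 + (24/5)e^(-5x)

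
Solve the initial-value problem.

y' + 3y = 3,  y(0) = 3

General solution: y = 1 + Ce^(-3x)
Applying y(0) = 3: C = 3 - 1 = 2
Particular solution: y = 1 + 2e^(-3x)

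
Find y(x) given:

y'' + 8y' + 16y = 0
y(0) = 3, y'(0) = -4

General solution: y = (C₁ + C₂x)e^(-4x)
Repeated root r = -4
Applying ICs: C₁ = 3, C₂ = 8
Particular solution: y = (3 + 8x)e^(-4x)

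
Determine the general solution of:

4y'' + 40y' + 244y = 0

Characteristic equation: 4r² + 40r + 244 = 0
Divide by 4: r² + 10r + 61 = 0
Roots: r = -5 ± 6i (complex conjugates)
General solution: y = e^(-5x)(C₁cos(6x) + C₂sin(6x))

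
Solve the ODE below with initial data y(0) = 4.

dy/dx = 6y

General solution: y = Ce^(6x)
Applying IC y(0) = 4:
Particular solution: y = 4e^(6x)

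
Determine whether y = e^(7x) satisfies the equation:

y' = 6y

Verification:
y = e^(7x)
y' = 7e^(7x)
But 6y = 6e^(7x)
y' ≠ 6y — the derivative does not match

No, it is not a solution.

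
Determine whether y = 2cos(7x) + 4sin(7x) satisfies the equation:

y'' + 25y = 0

Verification:
y'' = -98cos(7x) - 196sin(7x)
y'' + 25y ≠ 0 (frequency mismatch: got 49 instead of 25)

No, it is not a solution.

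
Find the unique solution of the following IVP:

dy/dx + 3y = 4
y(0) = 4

General solution: y = 4/3 + Ce^(-3x)
Applying y(0) = 4: C = 4 - 4/3 = 8/3
Particular solution: y = 4/3 + (8/3)e^(-3x)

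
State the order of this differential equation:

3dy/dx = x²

The order is 1 (highest derivative is of order 1).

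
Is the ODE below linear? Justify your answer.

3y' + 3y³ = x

No. Nonlinear (y³ term)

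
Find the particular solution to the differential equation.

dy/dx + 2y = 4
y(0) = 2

General solution: y = 2 + Ce^(-2x)
Applying y(0) = 2: C = 2 - 2 = 0
Particular solution: y = 2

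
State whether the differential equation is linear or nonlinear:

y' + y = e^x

Linear (y and its derivatives appear to the first power only, no products of y terms)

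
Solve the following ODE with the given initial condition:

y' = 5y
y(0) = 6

General solution: y = Ce^(5x)
Applying IC y(0) = 6:
Particular solution: y = 6e^(5x)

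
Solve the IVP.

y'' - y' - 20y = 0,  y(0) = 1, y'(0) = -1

General solution: y = C₁e^(5x) + C₂e^(-4x)
Applying ICs: C₁ = 1/3, C₂ = 2/3
Particular solution: y = (1/3)e^(5x) + (2/3)e^(-4x)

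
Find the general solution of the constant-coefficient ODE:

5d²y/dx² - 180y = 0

Characteristic equation: 5r² - 180 = 0
Divide by 5: r² - 36 = 0
Roots: r = 6, -6 (distinct real)
General solution: y = C₁e^(6x) + C₂e^(-6x)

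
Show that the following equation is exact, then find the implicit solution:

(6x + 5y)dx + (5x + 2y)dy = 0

Verify exactness: ∂M/∂y = ∂N/∂x ✓
Find F(x,y) such that ∂F/∂x = M, ∂F/∂y = N
Solution: 3x² + 5xy + y² = C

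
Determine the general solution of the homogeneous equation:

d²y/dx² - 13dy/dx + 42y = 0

Characteristic equation: r² - 13r + 42 = 0
Roots: r = 6, 7 (distinct real)
General solution: y = C₁e^(6x) + C₂e^(7x)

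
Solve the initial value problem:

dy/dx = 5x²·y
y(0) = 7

General solution: y = Ce^(5x³/3)
Applying IC y(0) = 7:
Particular solution: y = 7e^(5x³/3)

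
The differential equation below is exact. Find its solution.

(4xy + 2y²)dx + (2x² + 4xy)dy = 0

Verify exactness: ∂M/∂y = ∂N/∂x ✓
Find F(x,y) such that ∂F/∂x = M, ∂F/∂y = N
Solution: 2x²y + 2xy² = C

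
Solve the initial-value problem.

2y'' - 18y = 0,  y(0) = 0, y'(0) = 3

General solution: y = C₁e^(3x) + C₂e^(-3x)
Applying ICs: C₁ = 1/2, C₂ = -1/2
Particular solution: y = (1/2)e^(3x) - (1/2)e^(-3x)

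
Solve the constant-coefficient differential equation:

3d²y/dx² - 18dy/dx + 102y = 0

Characteristic equation: 3r² - 18r + 102 = 0
Divide by 3: r² - 6r + 34 = 0
Roots: r = 3 ± 5i (complex conjugates)
General solution: y = e^(3x)(C₁cos(5x) + C₂sin(5x))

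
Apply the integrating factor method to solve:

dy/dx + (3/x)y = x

Using integrating factor method:

General solution: y = (1/5)x^2 + Cx^(-3)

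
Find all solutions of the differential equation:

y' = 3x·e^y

Separating variables and integrating:
-e^(-y) = 3x²/2 + C

General solution: y = -ln(C - 3x²/2)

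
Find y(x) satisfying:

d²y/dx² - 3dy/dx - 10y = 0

Characteristic equation: r² - 3r - 10 = 0
Roots: r = 5, -2 (distinct real)
General solution: y = C₁e^(5x) + C₂e^(-2x)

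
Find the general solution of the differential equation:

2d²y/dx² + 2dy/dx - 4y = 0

Characteristic equation: 2r² + 2r - 4 = 0
Divide by 2: r² + r - 2 = 0
Roots: r = 1, -2 (distinct real)
General solution: y = C₁e^x + C₂e^(-2x)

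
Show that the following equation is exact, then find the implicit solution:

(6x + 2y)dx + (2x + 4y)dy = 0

Verify exactness: ∂M/∂y = ∂N/∂x ✓
Find F(x,y) such that ∂F/∂x = M, ∂F/∂y = N
Solution: 3x² + 2xy + 2y² = C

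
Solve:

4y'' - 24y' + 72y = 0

Characteristic equation: 4r² - 24r + 72 = 0
Divide by 4: r² - 6r + 18 = 0
Roots: r = 3 ± 3i (complex conjugates)
General solution: y = e^(3x)(C₁cos(3x) + C₂sin(3x))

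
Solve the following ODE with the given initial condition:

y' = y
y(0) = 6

General solution: y = Ce^x
Applying IC y(0) = 6:
Particular solution: y = 6e^x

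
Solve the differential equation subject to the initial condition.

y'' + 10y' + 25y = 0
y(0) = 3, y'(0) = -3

General solution: y = (C₁ + C₂x)e^(-5x)
Repeated root r = -5
Applying ICs: C₁ = 3, C₂ = 12
Particular solution: y = (3 + 12x)e^(-5x)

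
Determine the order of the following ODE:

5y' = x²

The order is 1 (highest derivative is of order 1).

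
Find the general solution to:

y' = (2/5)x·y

Separating variables and integrating:
ln|y| = x^2/5 + C

General solution: y = Ce^(x^2/5)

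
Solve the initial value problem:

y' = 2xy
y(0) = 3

General solution: y = Ce^(x²)
Applying IC y(0) = 3:
Particular solution: y = 3e^(x²)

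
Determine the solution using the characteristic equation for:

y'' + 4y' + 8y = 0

Characteristic equation: r² + 4r + 8 = 0
Roots: r = -2 ± 2i (complex conjugates)
General solution: y = e^(-2x)(C₁cos(2x) + C₂sin(2x))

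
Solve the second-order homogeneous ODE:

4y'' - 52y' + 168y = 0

Characteristic equation: 4r² - 52r + 168 = 0
Divide by 4: r² - 13r + 42 = 0
Roots: r = 7, 6 (distinct real)
General solution: y = C₁e^(7x) + C₂e^(6x)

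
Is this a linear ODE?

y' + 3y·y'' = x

No. Nonlinear (y·y'' term)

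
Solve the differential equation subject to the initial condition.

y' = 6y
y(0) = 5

General solution: y = Ce^(6x)
Applying IC y(0) = 5:
Particular solution: y = 5e^(6x)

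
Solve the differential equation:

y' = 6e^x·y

Separating variables and integrating:
ln|y| = 6e^x + C

General solution: y = Ce^(6e^x)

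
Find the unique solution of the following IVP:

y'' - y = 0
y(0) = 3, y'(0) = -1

General solution: y = C₁e^x + C₂e^(-x)
Applying ICs: C₁ = 1, C₂ = 2
Particular solution: y = e^x + 2e^(-x)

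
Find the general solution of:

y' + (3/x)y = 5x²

Using integrating factor method:

General solution: y = (5/6)x^3 + Cx^(-3)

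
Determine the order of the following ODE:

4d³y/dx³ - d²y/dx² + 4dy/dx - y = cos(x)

The order is 3 (highest derivative is of order 3).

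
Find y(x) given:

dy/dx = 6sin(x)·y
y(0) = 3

General solution: y = Ce^(-6cos(x))
Applying IC y(0) = 3:
Particular solution: y = 3e^(6(1-cos(x)))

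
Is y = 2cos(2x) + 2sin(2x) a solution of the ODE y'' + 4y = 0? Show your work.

Verification:
y'' = -8cos(2x) - 8sin(2x)
y'' + 4y = 0 ✓

Yes, it is a solution.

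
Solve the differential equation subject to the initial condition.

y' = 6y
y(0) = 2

General solution: y = Ce^(6x)
Applying IC y(0) = 2:
Particular solution: y = 2e^(6x)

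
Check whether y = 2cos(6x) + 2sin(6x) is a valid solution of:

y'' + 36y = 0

Verification:
y'' = -72cos(6x) - 72sin(6x)
y'' + 36y = 0 ✓

Yes, it is a solution.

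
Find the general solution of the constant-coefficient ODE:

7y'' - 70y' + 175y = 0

Characteristic equation: 7r² - 70r + 175 = 0
Divide by 7: r² - 10r + 25 = 0
Factored: (r - 5)² = 0
Repeated root: r = 5
General solution: y = (C₁ + C₂x)e^(5x)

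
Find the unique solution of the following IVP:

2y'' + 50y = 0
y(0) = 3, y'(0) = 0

General solution: y = C₁cos(5x) + C₂sin(5x)
Complex roots r = ±5i
Applying ICs: C₁ = 3, C₂ = 0
Particular solution: y = 3cos(5x)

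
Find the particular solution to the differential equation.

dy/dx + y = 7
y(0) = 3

General solution: y = 7 + Ce^(-x)
Applying y(0) = 3: C = 3 - 7 = -4
Particular solution: y = 7 - 4e^(-x)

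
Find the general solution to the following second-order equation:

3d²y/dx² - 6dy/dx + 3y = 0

Characteristic equation: 3r² - 6r + 3 = 0
Divide by 3: r² - 2r + 1 = 0
Factored: (r - 1)² = 0
Repeated root: r = 1
General solution: y = (C₁ + C₂x)e^x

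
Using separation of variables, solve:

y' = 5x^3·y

Separating variables and integrating:
ln|y| = 5x^4/4 + C

General solution: y = Ce^(5x^4/4)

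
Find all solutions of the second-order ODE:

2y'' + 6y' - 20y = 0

Characteristic equation: 2r² + 6r - 20 = 0
Divide by 2: r² + 3r - 10 = 0
Roots: r = 2, -5 (distinct real)
General solution: y = C₁e^(2x) + C₂e^(-5x)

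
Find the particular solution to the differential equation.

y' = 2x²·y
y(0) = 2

General solution: y = Ce^(2x³/3)
Applying IC y(0) = 2:
Particular solution: y = 2e^(2x³/3)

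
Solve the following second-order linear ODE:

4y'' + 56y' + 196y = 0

Characteristic equation: 4r² + 56r + 196 = 0
Divide by 4: r² + 14r + 49 = 0
Factored: (r + 7)² = 0
Repeated root: r = -7
General solution: y = (C₁ + C₂x)e^(-7x)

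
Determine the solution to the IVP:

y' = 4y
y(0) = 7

General solution: y = Ce^(4x)
Applying IC y(0) = 7:
Particular solution: y = 7e^(4x)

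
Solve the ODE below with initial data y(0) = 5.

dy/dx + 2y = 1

General solution: y = 1/2 + Ce^(-2x)
Applying y(0) = 5: C = 5 - 1/2 = 9/2
Particular solution: y = 1/2 + (9/2)e^(-2x)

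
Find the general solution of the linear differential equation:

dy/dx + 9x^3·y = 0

Using integrating factor method:

General solution: y = Ce^(-9x^4/4)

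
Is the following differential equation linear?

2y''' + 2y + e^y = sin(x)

No. Nonlinear (e^y is nonlinear in y)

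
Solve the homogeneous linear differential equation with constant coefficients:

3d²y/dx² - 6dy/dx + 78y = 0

Characteristic equation: 3r² - 6r + 78 = 0
Divide by 3: r² - 2r + 26 = 0
Roots: r = 1 ± 5i (complex conjugates)
General solution: y = e^x(C₁cos(5x) + C₂sin(5x))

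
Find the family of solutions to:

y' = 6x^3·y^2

Separating variables and integrating:
-1/y = 3x^4/2 + C

General solution: y^-1 = (-3/2)x^4 + C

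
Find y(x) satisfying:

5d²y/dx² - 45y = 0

Characteristic equation: 5r² - 45 = 0
Divide by 5: r² - 9 = 0
Roots: r = 3, -3 (distinct real)
General solution: y = C₁e^(3x) + C₂e^(-3x)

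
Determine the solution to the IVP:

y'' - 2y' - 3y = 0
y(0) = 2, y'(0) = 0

General solution: y = C₁e^(3x) + C₂e^(-x)
Applying ICs: C₁ = 1/2, C₂ = 3/2
Particular solution: y = (1/2)e^(3x) + (3/2)e^(-x)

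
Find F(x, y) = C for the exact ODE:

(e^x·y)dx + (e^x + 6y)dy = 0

Verify exactness: ∂M/∂y = ∂N/∂x ✓
Find F(x,y) such that ∂F/∂x = M, ∂F/∂y = N
Solution: e^x·y + 3y² = C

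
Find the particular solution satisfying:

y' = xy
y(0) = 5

General solution: y = Ce^(x²/2)
Applying IC y(0) = 5:
Particular solution: y = 5e^(x²/2)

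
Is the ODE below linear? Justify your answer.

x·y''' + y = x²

Yes. Linear (y and its derivatives appear to the first power only, no products of y terms)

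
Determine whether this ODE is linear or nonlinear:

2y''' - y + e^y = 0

Nonlinear (e^y is nonlinear in y)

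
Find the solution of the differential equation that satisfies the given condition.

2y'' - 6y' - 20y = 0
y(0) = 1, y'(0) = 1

General solution: y = C₁e^(5x) + C₂e^(-2x)
Applying ICs: C₁ = 3/7, C₂ = 4/7
Particular solution: y = (3/7)e^(5x) + (4/7)e^(-2x)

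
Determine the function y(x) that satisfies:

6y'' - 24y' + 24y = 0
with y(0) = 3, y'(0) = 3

General solution: y = (C₁ + C₂x)e^(2x)
Repeated root r = 2
Applying ICs: C₁ = 3, C₂ = -3
Particular solution: y = (3 - 3x)e^(2x)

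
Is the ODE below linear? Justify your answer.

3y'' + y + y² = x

No. Nonlinear (y² term)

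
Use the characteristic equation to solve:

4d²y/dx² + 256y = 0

Characteristic equation: 4r² + 256 = 0
Divide by 4: r² + 64 = 0
Roots: r = ±8i (complex conjugates)
General solution: y = C₁cos(8x) + C₂sin(8x)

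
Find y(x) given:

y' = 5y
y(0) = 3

General solution: y = Ce^(5x)
Applying IC y(0) = 3:
Particular solution: y = 3e^(5x)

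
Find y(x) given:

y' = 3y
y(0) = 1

General solution: y = Ce^(3x)
Applying IC y(0) = 1:
Particular solution: y = e^(3x)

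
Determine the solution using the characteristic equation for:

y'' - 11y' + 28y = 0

Characteristic equation: r² - 11r + 28 = 0
Roots: r = 7, 4 (distinct real)
General solution: y = C₁e^(7x) + C₂e^(4x)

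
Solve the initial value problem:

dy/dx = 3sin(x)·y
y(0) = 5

General solution: y = Ce^(-3cos(x))
Applying IC y(0) = 5:
Particular solution: y = 5e^(3(1-cos(x)))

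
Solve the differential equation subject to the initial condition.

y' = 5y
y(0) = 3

General solution: y = Ce^(5x)
Applying IC y(0) = 3:
Particular solution: y = 3e^(5x)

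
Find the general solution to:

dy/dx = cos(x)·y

Separating variables and integrating:
ln|y| = sin(x) + C

General solution: y = Ce^(sin(x))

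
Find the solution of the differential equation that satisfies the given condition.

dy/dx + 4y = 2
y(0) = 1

General solution: y = 1/2 + Ce^(-4x)
Applying y(0) = 1: C = 1 - 1/2 = 1/2
Particular solution: y = 1/2 + (1/2)e^(-4x)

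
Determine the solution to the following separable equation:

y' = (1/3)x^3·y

Separating variables and integrating:
ln|y| = x^4/12 + C

General solution: y = Ce^(x^4/12)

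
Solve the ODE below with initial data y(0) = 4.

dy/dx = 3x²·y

General solution: y = Ce^(x³)
Applying IC y(0) = 4:
Particular solution: y = 4e^(x³)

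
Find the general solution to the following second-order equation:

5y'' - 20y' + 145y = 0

Characteristic equation: 5r² - 20r + 145 = 0
Divide by 5: r² - 4r + 29 = 0
Roots: r = 2 ± 5i (complex conjugates)
General solution: y = e^(2x)(C₁cos(5x) + C₂sin(5x))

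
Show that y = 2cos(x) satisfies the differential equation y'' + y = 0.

Verification:
y'' = -2cos(x)
y'' + y = 0 ✓

Yes, it is a solution.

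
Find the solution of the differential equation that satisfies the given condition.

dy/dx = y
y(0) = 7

General solution: y = Ce^x
Applying IC y(0) = 7:
Particular solution: y = 7e^x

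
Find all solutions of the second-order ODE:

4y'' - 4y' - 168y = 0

Characteristic equation: 4r² - 4r - 168 = 0
Divide by 4: r² - r - 42 = 0
Roots: r = 7, -6 (distinct real)
General solution: y = C₁e^(7x) + C₂e^(-6x)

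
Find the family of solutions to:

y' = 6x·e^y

Separating variables and integrating:
-e^(-y) = 3x² + C

General solution: y = -ln(C - 3x²)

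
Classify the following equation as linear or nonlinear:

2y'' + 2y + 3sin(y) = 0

Nonlinear (sin(y) is nonlinear in y)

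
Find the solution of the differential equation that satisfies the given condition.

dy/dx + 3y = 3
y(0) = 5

General solution: y = 1 + Ce^(-3x)
Applying y(0) = 5: C = 5 - 1 = 4
Particular solution: y = 1 + 4e^(-3x)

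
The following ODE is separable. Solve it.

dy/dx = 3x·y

Separating variables and integrating:
ln|y| = 3x^2/2 + C

General solution: y = Ce^(3x^2/2)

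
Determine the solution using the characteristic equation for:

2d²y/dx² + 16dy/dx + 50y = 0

Characteristic equation: 2r² + 16r + 50 = 0
Divide by 2: r² + 8r + 25 = 0
Roots: r = -4 ± 3i (complex conjugates)
General solution: y = e^(-4x)(C₁cos(3x) + C₂sin(3x))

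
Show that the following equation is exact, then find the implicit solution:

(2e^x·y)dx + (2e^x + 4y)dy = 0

Verify exactness: ∂M/∂y = ∂N/∂x ✓
Find F(x,y) such that ∂F/∂x = M, ∂F/∂y = N
Solution: 2e^x·y + 2y² = C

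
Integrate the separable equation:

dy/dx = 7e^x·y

Separating variables and integrating:
ln|y| = 7e^x + C

General solution: y = Ce^(7e^x)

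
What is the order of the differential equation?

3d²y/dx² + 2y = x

The order is 2 (highest derivative is of order 2).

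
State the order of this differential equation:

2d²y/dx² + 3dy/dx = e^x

The order is 2 (highest derivative is of order 2).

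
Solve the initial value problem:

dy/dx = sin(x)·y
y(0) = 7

General solution: y = Ce^(-cos(x))
Applying IC y(0) = 7:
Particular solution: y = 7e^(1-cos(x))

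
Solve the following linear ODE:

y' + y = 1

Using integrating factor method:

General solution: y = 1 + Ce^(-x)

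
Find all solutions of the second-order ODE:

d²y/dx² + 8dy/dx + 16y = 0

Characteristic equation: r² + 8r + 16 = 0
Factored: (r + 4)² = 0
Repeated root: r = -4
General solution: y = (C₁ + C₂x)e^(-4x)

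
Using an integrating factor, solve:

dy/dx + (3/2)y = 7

Using integrating factor method:

General solution: y = 14/3 + Ce^(-3x/2)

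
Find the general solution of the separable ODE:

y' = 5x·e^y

Separating variables and integrating:
-e^(-y) = 5x²/2 + C

General solution: y = -ln(C - 5x²/2)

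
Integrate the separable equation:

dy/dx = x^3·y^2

Separating variables and integrating:
-1/y = x^4/4 + C

General solution: y^-1 = (-1/4)x^4 + C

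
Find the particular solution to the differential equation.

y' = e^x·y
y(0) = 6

General solution: y = Ce^(e^x)
Applying IC y(0) = 6:
Particular solution: y = 6e^(e^x - 1)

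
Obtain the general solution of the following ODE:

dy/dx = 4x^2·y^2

Separating variables and integrating:
-1/y = 4x^3/3 + C

General solution: y^-1 = (-4/3)x^3 + C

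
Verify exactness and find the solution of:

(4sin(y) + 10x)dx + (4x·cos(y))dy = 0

Verify exactness: ∂M/∂y = ∂N/∂x ✓
Find F(x,y) such that ∂F/∂x = M, ∂F/∂y = N
Solution: 4x·sin(y) + 5x² = C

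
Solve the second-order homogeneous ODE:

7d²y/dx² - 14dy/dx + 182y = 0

Characteristic equation: 7r² - 14r + 182 = 0
Divide by 7: r² - 2r + 26 = 0
Roots: r = 1 ± 5i (complex conjugates)
General solution: y = e^x(C₁cos(5x) + C₂sin(5x))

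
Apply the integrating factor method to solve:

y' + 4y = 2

Using integrating factor method:

General solution: y = 1/2 + Ce^(-4x)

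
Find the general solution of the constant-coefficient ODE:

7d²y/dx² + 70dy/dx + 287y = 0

Characteristic equation: 7r² + 70r + 287 = 0
Divide by 7: r² + 10r + 41 = 0
Roots: r = -5 ± 4i (complex conjugates)
General solution: y = e^(-5x)(C₁cos(4x) + C₂sin(4x))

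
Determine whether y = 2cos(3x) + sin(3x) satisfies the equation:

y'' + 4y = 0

Verification:
y'' = -18cos(3x) - 9sin(3x)
y'' + 4y ≠ 0 (frequency mismatch: got 9 instead of 4)

No, it is not a solution.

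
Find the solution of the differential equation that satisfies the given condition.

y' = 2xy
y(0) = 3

General solution: y = Ce^(x²)
Applying IC y(0) = 3:
Particular solution: y = 3e^(x²)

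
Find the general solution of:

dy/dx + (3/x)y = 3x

Using integrating factor method:

General solution: y = (3/5)x^2 + Cx^(-3)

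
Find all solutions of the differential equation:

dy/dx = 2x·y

Separating variables and integrating:
ln|y| = x^2 + C

General solution: y = Ce^(x^2)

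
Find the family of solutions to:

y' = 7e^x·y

Separating variables and integrating:
ln|y| = 7e^x + C

General solution: y = Ce^(7e^x)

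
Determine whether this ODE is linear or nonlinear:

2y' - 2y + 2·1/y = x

Nonlinear (1/y term)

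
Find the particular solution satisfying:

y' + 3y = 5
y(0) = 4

General solution: y = 5/3 + Ce^(-3x)
Applying y(0) = 4: C = 4 - 5/3 = 7/3
Particular solution: y = 5/3 + (7/3)e^(-3x)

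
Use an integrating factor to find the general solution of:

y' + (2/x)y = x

Using integrating factor method:

General solution: y = (1/4)x^2 + Cx^(-2)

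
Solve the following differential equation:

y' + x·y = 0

Using integrating factor method:

General solution: y = Ce^(-x^2/2)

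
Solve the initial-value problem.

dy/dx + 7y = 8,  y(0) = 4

General solution: y = 8/7 + Ce^(-7x)
Applying y(0) = 4: C = 4 - 8/7 = 20/7
Particular solution: y = 8/7 + (20/7)e^(-7x)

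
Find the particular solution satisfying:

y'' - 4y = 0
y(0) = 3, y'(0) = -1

General solution: y = C₁e^(2x) + C₂e^(-2x)
Applying ICs: C₁ = 5/4, C₂ = 7/4
Particular solution: y = (5/4)e^(2x) + (7/4)e^(-2x)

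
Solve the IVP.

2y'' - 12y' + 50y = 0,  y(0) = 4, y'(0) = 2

General solution: y = e^(3x)(C₁cos(4x) + C₂sin(4x))
Complex roots r = 3 ± 4i
Applying ICs: C₁ = 4, C₂ = -5/2
Particular solution: y = e^(3x)(4cos(4x) - (5/2)sin(4x))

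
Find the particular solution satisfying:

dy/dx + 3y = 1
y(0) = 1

General solution: y = 1/3 + Ce^(-3x)
Applying y(0) = 1: C = 1 - 1/3 = 2/3
Particular solution: y = 1/3 + (2/3)e^(-3x)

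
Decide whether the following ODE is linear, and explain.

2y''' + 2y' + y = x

Linear (y and its derivatives appear to the first power only, no products of y terms)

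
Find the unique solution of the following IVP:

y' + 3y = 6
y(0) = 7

General solution: y = 2 + Ce^(-3x)
Applying y(0) = 7: C = 7 - 2 = 5
Particular solution: y = 2 + 5e^(-3x)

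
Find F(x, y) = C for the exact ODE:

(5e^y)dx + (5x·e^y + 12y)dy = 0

Verify exactness: ∂M/∂y = ∂N/∂x ✓
Find F(x,y) such that ∂F/∂x = M, ∂F/∂y = N
Solution: 5x·e^y + 6y² = C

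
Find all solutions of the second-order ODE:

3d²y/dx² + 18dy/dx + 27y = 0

Characteristic equation: 3r² + 18r + 27 = 0
Divide by 3: r² + 6r + 9 = 0
Factored: (r + 3)² = 0
Repeated root: r = -3
General solution: y = (C₁ + C₂x)e^(-3x)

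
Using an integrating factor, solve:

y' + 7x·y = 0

Using integrating factor method:

General solution: y = Ce^(-7x^2/2)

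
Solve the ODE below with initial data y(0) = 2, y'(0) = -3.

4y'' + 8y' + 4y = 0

General solution: y = (C₁ + C₂x)e^(-x)
Repeated root r = -1
Applying ICs: C₁ = 2, C₂ = -1
Particular solution: y = (2 - x)e^(-x)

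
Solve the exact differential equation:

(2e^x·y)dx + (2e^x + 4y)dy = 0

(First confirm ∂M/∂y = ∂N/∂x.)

Verify exactness: ∂M/∂y = ∂N/∂x ✓
Find F(x,y) such that ∂F/∂x = M, ∂F/∂y = N
Solution: 2e^x·y + 2y² = C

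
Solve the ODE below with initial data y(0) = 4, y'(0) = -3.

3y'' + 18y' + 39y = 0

General solution: y = e^(-3x)(C₁cos(2x) + C₂sin(2x))
Complex roots r = -3 ± 2i
Applying ICs: C₁ = 4, C₂ = 9/2
Particular solution: y = e^(-3x)(4cos(2x) + (9/2)sin(2x))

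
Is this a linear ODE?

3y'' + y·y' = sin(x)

No. Nonlinear (product y·y')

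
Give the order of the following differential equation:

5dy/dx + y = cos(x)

The order is 1 (highest derivative is of order 1).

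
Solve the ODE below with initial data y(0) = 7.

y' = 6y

General solution: y = Ce^(6x)
Applying IC y(0) = 7:
Particular solution: y = 7e^(6x)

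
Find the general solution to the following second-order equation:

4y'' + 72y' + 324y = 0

Characteristic equation: 4r² + 72r + 324 = 0
Divide by 4: r² + 18r + 81 = 0
Factored: (r + 9)² = 0
Repeated root: r = -9
General solution: y = (C₁ + C₂x)e^(-9x)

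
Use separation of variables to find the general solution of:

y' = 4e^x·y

Separating variables and integrating:
ln|y| = 4e^x + C

General solution: y = Ce^(4e^x)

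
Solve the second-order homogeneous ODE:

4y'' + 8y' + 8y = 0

Characteristic equation: 4r² + 8r + 8 = 0
Divide by 4: r² + 2r + 2 = 0
Roots: r = -1 ± i (complex conjugates)
General solution: y = e^(-x)(C₁cos(x) + C₂sin(x))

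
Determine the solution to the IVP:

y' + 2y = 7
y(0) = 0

General solution: y = 7/2 + Ce^(-2x)
Applying y(0) = 0: C = 0 - 7/2 = -7/2
Particular solution: y = 7/2 - (7/2)e^(-2x)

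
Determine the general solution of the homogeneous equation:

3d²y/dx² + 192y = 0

Characteristic equation: 3r² + 192 = 0
Divide by 3: r² + 64 = 0
Roots: r = ±8i (complex conjugates)
General solution: y = C₁cos(8x) + C₂sin(8x)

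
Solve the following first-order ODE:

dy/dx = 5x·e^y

Separating variables and integrating:
-e^(-y) = 5x²/2 + C

General solution: y = -ln(C - 5x²/2)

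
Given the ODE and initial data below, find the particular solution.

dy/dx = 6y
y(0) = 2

General solution: y = Ce^(6x)
Applying IC y(0) = 2:
Particular solution: y = 2e^(6x)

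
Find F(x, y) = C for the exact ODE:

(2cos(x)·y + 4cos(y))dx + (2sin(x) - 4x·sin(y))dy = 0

Verify exactness: ∂M/∂y = ∂N/∂x ✓
Find F(x,y) such that ∂F/∂x = M, ∂F/∂y = N
Solution: 2sin(x)·y + 4x·cos(y) = C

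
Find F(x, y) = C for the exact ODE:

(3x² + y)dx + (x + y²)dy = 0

Verify exactness: ∂M/∂y = ∂N/∂x ✓
Find F(x,y) such that ∂F/∂x = M, ∂F/∂y = N
Solution: x³ + xy + y³/3 = C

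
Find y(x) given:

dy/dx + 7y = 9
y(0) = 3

General solution: y = 9/7 + Ce^(-7x)
Applying y(0) = 3: C = 3 - 9/7 = 12/7
Particular solution: y = 9/7 + (12/7)e^(-7x)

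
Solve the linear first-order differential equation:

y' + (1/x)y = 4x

Using integrating factor method:

General solution: y = (4/3)x^2 + C/x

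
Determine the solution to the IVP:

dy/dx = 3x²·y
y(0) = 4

General solution: y = Ce^(x³)
Applying IC y(0) = 4:
Particular solution: y = 4e^(x³)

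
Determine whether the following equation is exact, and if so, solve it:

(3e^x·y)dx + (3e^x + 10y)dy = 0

Verify exactness: ∂M/∂y = ∂N/∂x ✓
Find F(x,y) such that ∂F/∂x = M, ∂F/∂y = N
Solution: 3e^x·y + 5y² = C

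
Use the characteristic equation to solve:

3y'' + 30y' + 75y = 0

Characteristic equation: 3r² + 30r + 75 = 0
Divide by 3: r² + 10r + 25 = 0
Factored: (r + 5)² = 0
Repeated root: r = -5
General solution: y = (C₁ + C₂x)e^(-5x)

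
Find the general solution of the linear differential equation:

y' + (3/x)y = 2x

Using integrating factor method:

General solution: y = (2/5)x^2 + Cx^(-3)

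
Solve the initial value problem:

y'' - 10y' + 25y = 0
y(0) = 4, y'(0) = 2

General solution: y = (C₁ + C₂x)e^(5x)
Repeated root r = 5
Applying ICs: C₁ = 4, C₂ = -18
Particular solution: y = (4 - 18x)e^(5x)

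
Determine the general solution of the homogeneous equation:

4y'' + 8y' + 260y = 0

Characteristic equation: 4r² + 8r + 260 = 0
Divide by 4: r² + 2r + 65 = 0
Roots: r = -1 ± 8i (complex conjugates)
General solution: y = e^(-x)(C₁cos(8x) + C₂sin(8x))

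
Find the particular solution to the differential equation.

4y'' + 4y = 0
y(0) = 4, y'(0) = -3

General solution: y = C₁cos(x) + C₂sin(x)
Complex roots r = ±i
Applying ICs: C₁ = 4, C₂ = -3
Particular solution: y = 4cos(x) - 3sin(x)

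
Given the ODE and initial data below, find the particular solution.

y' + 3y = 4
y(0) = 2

General solution: y = 4/3 + Ce^(-3x)
Applying y(0) = 2: C = 2 - 4/3 = 2/3
Particular solution: y = 4/3 + (2/3)e^(-3x)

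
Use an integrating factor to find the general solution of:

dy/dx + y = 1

Using integrating factor method:

General solution: y = 1 + Ce^(-x)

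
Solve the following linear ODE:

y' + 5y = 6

Using integrating factor method:

General solution: y = 6/5 + Ce^(-5x)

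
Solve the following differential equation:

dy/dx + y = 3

Using integrating factor method:

General solution: y = 3 + Ce^(-x)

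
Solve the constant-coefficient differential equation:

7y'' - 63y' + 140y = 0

Characteristic equation: 7r² - 63r + 140 = 0
Divide by 7: r² - 9r + 20 = 0
Roots: r = 5, 4 (distinct real)
General solution: y = C₁e^(5x) + C₂e^(4x)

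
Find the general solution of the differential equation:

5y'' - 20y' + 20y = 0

Characteristic equation: 5r² - 20r + 20 = 0
Divide by 5: r² - 4r + 4 = 0
Factored: (r - 2)² = 0
Repeated root: r = 2
General solution: y = (C₁ + C₂x)e^(2x)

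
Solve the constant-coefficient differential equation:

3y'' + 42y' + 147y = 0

Characteristic equation: 3r² + 42r + 147 = 0
Divide by 3: r² + 14r + 49 = 0
Factored: (r + 7)² = 0
Repeated root: r = -7
General solution: y = (C₁ + C₂x)e^(-7x)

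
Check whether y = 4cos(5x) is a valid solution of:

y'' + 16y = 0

Verification:
y'' = -100cos(5x)
y'' + 16y ≠ 0 (frequency mismatch: got 25 instead of 16)

No, it is not a solution.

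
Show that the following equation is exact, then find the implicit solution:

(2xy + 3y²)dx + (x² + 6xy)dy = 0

Verify exactness: ∂M/∂y = ∂N/∂x ✓
Find F(x,y) such that ∂F/∂x = M, ∂F/∂y = N
Solution: x²y + 3xy² = C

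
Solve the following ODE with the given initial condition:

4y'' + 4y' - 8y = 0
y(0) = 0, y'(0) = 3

General solution: y = C₁e^x + C₂e^(-2x)
Applying ICs: C₁ = 1, C₂ = -1
Particular solution: y = e^x - e^(-2x)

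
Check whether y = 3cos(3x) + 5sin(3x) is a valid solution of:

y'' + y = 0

Verification:
y'' = -27cos(3x) - 45sin(3x)
y'' + y ≠ 0 (frequency mismatch: got 9 instead of 1)

No, it is not a solution.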